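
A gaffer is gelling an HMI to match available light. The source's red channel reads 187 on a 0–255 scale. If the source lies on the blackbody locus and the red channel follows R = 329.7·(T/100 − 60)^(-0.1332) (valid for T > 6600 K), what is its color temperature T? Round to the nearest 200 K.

13000 K

(t − 60)^(-0.1332) = 187/329.7 = 0.56718.
t − 60 = 0.56718^(1/-0.1332) = 0.56718^(-7.508) = 70.620, so t = 130.620.
T = 100·t = 13062 K → 13000 K to the nearest 200 K.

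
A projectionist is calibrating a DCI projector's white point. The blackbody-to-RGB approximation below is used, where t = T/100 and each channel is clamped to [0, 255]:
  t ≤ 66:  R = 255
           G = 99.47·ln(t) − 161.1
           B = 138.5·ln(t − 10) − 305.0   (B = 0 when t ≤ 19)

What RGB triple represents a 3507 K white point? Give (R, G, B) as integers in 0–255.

(255, 193, 141)

t = 3507/100 = 35.07; the t ≤ 66 branch applies.
R = 255 by definition for t ≤ 66.
G = 99.47·ln 35.07 − 161.1 = 99.47·3.5573 − 161.1 = 192.749.
B = 138.5·ln(35.07 − 10) − 305.0 = 138.5·ln 25.07 − 305.0 = 138.5·3.2217 − 305.0 = 141.202.
Rounded: (255, 193, 141).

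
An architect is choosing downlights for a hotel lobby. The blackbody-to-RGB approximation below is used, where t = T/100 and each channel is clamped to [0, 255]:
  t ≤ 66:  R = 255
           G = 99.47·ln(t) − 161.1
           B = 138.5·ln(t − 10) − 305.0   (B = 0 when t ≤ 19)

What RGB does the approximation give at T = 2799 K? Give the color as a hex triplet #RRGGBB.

#FFAA5F

t = 2799/100 = 27.99; the t ≤ 66 branch applies.
R = 255 by definition for t ≤ 66.
G = 99.47·ln 27.99 − 161.1 = 99.47·3.3318 − 161.1 = 170.319.
B = 138.5·ln(27.99 − 10) − 305.0 = 138.5·ln 17.99 − 305.0 = 138.5·2.8898 − 305.0 = 95.240.
Rounded: (255, 170, 95).
In hex: #FFAA5F.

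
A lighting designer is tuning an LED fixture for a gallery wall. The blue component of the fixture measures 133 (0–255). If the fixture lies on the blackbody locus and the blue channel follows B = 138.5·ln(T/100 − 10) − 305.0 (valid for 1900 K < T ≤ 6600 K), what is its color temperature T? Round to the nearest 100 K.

ln(t − 10) = (133 + 305.0) / 138.5 = 3.1625.
t − 10 = e^3.1625 = 23.629, so t = 33.629.
T = 100·t = 3363 K → 3400 K to the nearest 100 K.

3400 K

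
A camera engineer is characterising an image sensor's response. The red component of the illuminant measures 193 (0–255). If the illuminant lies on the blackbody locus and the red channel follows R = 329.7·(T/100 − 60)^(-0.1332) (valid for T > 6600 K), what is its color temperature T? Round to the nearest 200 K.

(t − 60)^(-0.1332) = 193/329.7 = 0.58538.
t − 60 = 0.58538^(1/-0.1332) = 0.58538^(-7.508) = 55.713, so t = 115.713.
T = 100·t = 11571 K → 11600 K to the nearest 200 K.

11600 K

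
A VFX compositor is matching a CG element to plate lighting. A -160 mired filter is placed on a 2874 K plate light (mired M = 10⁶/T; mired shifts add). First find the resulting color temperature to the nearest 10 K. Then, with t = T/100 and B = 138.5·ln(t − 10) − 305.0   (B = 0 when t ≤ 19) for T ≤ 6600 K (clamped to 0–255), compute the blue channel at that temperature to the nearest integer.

M_in = 10⁶/2874 = 347.95; M_out = 347.95 + (-160) = 187.95.
T_out = 10⁶/187.95 = 5320.6 K → 5320 K; t = 53.2.
B = 138.5·ln(53.2 − 10) − 305.0 = 138.5·ln 43.2 − 305.0 = 138.5·3.7658 − 305.0 = 216.569.
Rounded: 217.

217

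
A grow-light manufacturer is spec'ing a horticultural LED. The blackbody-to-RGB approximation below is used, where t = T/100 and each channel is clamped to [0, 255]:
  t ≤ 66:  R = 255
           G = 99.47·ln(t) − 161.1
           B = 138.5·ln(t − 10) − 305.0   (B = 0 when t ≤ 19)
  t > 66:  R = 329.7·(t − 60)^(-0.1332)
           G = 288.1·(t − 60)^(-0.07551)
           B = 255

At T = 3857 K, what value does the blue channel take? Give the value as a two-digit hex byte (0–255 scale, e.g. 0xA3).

t = 3857/100 = 38.57; the t ≤ 66 branch applies.
B = 138.5·ln(38.57 − 10) − 305.0 = 138.5·ln 28.57 − 305.0 = 138.5·3.3524 − 305.0 = 159.301.
Rounded: 159; in hex, 0x9F.

0x9F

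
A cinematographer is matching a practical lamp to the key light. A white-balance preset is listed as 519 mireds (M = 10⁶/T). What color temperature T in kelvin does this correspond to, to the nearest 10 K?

T = 10⁶ / 519 = 1926.78 K → 1930 K.

1930 K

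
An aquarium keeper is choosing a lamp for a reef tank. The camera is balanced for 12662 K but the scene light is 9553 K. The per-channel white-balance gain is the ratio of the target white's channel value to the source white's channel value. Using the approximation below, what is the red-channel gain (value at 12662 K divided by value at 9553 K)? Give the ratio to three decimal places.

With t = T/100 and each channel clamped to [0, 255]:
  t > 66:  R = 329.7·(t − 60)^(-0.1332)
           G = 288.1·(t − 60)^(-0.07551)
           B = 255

At 9553 K (t = 95.53):
  R = 329.7·(95.53 − 60)^(-0.1332) = 329.7·35.53^(-0.1332) = 329.7·0.62153 = 204.918.
At 12662 K (t = 126.62):
  R = 329.7·(126.62 − 60)^(-0.1332) = 329.7·66.62^(-0.1332) = 329.7·0.57160 = 188.458.
Gain = 188.458 / 204.918 = 0.9197 → 0.920.

0.920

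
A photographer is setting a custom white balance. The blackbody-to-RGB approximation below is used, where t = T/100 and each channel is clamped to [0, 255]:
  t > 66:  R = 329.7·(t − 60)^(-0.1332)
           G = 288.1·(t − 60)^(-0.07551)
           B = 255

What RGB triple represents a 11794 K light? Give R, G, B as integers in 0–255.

R=192, G=212, B=255

t = 11794/100 = 117.94; the t > 66 branch applies.
R = 329.7·(117.94 − 60)^(-0.1332) = 329.7·57.94^(-0.1332) = 329.7·0.58233 = 191.995.
G = 288.1·(117.94 − 60)^(-0.07551) = 288.1·57.94^(-0.07551) = 288.1·0.73600 = 212.041.
B = 255 by definition for t > 66.
Rounded: (192, 212, 255).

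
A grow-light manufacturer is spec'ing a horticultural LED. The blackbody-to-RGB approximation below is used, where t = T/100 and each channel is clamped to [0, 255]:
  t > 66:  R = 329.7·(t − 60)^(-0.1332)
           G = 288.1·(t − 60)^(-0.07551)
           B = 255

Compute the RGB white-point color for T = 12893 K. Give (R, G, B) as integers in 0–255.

t = 12893/100 = 128.93; the t > 66 branch applies.
R = 329.7·(128.93 − 60)^(-0.1332) = 329.7·68.93^(-0.1332) = 329.7·0.56902 = 187.604.
G = 288.1·(128.93 − 60)^(-0.07551) = 288.1·68.93^(-0.07551) = 288.1·0.72641 = 209.279.
B = 255 by definition for t > 66.
Rounded: (188, 209, 255).

(188, 209, 255)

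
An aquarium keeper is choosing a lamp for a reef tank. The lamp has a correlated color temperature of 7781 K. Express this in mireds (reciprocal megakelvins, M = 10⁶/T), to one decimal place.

128.5 mireds

M = 10⁶ / 7781 = 128.518 → 128.5 mireds.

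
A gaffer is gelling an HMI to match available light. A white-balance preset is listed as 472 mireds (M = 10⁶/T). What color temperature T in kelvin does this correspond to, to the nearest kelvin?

T = 10⁶ / 472 = 2118.64 K → 2119 K.

2119 K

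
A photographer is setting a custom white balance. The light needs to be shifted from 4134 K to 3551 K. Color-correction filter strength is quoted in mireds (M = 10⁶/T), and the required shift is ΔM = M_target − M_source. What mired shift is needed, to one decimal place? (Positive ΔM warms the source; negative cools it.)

M_source = 10⁶/4134 = 241.896; M_target = 10⁶/3551 = 281.611.
ΔM = 281.611 − 241.896 = 39.714 → +39.7 mireds, a warming shift.

+39.7 mireds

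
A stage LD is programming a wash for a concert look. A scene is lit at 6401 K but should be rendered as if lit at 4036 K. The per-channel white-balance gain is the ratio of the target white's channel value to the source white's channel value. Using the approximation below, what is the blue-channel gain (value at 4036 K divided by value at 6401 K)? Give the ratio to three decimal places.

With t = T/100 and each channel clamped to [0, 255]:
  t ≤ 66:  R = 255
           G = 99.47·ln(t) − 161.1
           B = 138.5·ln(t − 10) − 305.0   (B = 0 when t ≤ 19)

0.678

At 6401 K (t = 64.01):
  B = 138.5·ln(64.01 − 10) − 305.0 = 138.5·ln 54.01 − 305.0 = 138.5·3.9892 − 305.0 = 247.500.
At 4036 K (t = 40.36):
  B = 138.5·ln(40.36 − 10) − 305.0 = 138.5·ln 30.36 − 305.0 = 138.5·3.4131 − 305.0 = 167.718.
Gain = 167.718 / 247.500 = 0.6776 → 0.678.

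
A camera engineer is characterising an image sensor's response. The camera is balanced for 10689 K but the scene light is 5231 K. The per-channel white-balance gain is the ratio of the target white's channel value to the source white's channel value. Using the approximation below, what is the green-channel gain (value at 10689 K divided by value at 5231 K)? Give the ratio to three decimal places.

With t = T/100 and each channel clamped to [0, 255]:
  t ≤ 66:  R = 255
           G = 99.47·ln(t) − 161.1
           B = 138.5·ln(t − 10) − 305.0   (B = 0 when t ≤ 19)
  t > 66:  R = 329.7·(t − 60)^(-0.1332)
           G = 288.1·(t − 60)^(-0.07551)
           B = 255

0.927

At 5231 K (t = 52.31):
  G = 99.47·ln 52.31 − 161.1 = 99.47·3.9572 − 161.1 = 232.521.
At 10689 K (t = 106.89):
  G = 288.1·(106.89 − 60)^(-0.07551) = 288.1·46.89^(-0.07551) = 288.1·0.74785 = 215.457.
Gain = 215.457 / 232.521 = 0.9266 → 0.927.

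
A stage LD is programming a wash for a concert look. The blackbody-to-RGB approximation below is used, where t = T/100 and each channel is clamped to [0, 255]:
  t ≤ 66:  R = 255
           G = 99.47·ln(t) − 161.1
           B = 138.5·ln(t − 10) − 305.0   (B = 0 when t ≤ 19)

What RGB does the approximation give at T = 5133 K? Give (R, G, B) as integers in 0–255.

t = 5133/100 = 51.33; the t ≤ 66 branch applies.
R = 255 by definition for t ≤ 66.
G = 99.47·ln 51.33 − 161.1 = 99.47·3.9383 − 161.1 = 230.640.
B = 138.5·ln(51.33 − 10) − 305.0 = 138.5·ln 41.33 − 305.0 = 138.5·3.7216 − 305.0 = 210.440.
Rounded: (255, 231, 210).

(255, 231, 210)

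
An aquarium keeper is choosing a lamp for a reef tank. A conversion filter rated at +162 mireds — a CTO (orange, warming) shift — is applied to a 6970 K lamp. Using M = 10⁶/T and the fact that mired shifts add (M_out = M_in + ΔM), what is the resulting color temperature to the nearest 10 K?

3270 K

M_in = 10⁶/6970 = 143.47 mireds.
M_out = 143.47 + (+162) = 305.47 mireds.
T_out = 10⁶/305.47 = 3273.6 K → 3270 K.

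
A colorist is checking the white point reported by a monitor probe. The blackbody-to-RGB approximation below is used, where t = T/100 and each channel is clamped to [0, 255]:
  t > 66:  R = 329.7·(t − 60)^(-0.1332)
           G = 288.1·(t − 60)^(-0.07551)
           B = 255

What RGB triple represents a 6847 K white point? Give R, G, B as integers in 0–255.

R=248, G=245, B=255

t = 6847/100 = 68.47; the t > 66 branch applies.
R = 329.7·(68.47 − 60)^(-0.1332) = 329.7·8.47^(-0.1332) = 329.7·0.75233 = 248.042.
G = 288.1·(68.47 − 60)^(-0.07551) = 288.1·8.47^(-0.07551) = 288.1·0.85101 = 245.176.
B = 255 by definition for t > 66.
Rounded: (248, 245, 255).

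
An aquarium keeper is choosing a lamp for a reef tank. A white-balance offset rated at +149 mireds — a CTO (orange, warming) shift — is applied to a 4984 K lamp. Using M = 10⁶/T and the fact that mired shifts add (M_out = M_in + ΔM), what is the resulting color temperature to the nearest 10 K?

M_in = 10⁶/4984 = 200.64 mireds.
M_out = 200.64 + (+149) = 349.64 mireds.
T_out = 10⁶/349.64 = 2860.1 K → 2860 K.

2860 K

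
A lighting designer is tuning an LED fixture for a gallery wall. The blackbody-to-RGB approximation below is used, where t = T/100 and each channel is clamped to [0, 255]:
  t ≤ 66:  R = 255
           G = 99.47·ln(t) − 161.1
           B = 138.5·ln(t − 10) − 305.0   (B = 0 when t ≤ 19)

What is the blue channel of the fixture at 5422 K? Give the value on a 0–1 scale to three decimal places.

t = 5422/100 = 54.22; the t ≤ 66 branch applies.
B = 138.5·ln(54.22 − 10) − 305.0 = 138.5·ln 44.22 − 305.0 = 138.5·3.7892 − 305.0 = 219.801.
On a 0–1 scale: 219.801/255 = 0.8620 → 0.862.

0.862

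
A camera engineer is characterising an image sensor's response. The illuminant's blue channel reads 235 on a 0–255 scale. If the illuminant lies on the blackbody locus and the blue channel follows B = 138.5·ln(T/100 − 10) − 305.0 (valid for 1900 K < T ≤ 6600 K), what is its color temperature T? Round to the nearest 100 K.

ln(t − 10) = (235 + 305.0) / 138.5 = 3.8989.
t − 10 = e^3.8989 = 49.349, so t = 59.349.
T = 100·t = 5935 K → 5900 K to the nearest 100 K.

5900 K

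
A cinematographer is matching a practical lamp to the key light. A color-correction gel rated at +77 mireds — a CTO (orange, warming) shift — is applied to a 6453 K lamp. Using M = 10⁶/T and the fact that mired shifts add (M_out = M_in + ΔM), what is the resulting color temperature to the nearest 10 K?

M_in = 10⁶/6453 = 154.97 mireds.
M_out = 154.97 + (+77) = 231.97 mireds.
T_out = 10⁶/231.97 = 4311.0 K → 4310 K.

4310 K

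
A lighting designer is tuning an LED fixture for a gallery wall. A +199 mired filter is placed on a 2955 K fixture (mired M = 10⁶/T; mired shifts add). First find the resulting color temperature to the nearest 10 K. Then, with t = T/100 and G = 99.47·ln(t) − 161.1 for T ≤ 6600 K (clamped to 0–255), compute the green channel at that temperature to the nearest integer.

130

M_in = 10⁶/2955 = 338.41; M_out = 338.41 + (+199) = 537.41.
T_out = 10⁶/537.41 = 1860.8 K → 1860 K; t = 18.6.
G = 99.47·ln 18.6 − 161.1 = 99.47·2.9232 − 161.1 = 129.667.
Rounded: 130.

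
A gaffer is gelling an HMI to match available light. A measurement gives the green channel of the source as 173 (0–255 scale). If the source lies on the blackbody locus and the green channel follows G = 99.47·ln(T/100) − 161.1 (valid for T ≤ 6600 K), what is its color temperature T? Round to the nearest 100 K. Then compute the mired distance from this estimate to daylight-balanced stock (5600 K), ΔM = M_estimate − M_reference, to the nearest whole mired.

ln t = (173 + 161.1) / 99.47 = 3.3588.
t = e^3.3588 = 28.755.
T = 100·t = 2875 K → 2900 K to the nearest 100 K.
M_estimate = 10⁶/2900 = 344.83; M_reference = 10⁶/5600 = 178.57.
ΔM = 344.83 − 178.57 = 166.26 → +166 mireds.

+166 mireds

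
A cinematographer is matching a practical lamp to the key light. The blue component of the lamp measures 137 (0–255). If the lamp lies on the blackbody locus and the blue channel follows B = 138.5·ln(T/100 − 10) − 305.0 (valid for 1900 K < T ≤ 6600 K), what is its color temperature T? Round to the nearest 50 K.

3450 K

ln(t − 10) = (137 + 305.0) / 138.5 = 3.1913.
t − 10 = e^3.1913 = 24.321, so t = 34.321.
T = 100·t = 3432 K → 3450 K to the nearest 50 K.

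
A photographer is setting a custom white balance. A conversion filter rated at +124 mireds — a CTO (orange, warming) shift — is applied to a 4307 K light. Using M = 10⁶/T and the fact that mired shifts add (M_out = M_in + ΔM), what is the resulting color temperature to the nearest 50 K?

2800 K

M_in = 10⁶/4307 = 232.18 mireds.
M_out = 232.18 + (+124) = 356.18 mireds.
T_out = 10⁶/356.18 = 2807.6 K → 2800 K.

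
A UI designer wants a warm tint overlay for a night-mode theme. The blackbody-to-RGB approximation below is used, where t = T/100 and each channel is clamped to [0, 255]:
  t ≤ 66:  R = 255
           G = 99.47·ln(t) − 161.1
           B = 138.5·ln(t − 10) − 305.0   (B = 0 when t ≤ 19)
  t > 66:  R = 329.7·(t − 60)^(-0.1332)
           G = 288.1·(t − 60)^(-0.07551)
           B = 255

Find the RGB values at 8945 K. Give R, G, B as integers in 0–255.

R=210, G=223, B=255

t = 8945/100 = 89.45; the t > 66 branch applies.
R = 329.7·(89.45 − 60)^(-0.1332) = 329.7·29.45^(-0.1332) = 329.7·0.63726 = 210.105.
G = 288.1·(89.45 − 60)^(-0.07551) = 288.1·29.45^(-0.07551) = 288.1·0.77459 = 223.158.
B = 255 by definition for t > 66.
Rounded: (210, 223, 255).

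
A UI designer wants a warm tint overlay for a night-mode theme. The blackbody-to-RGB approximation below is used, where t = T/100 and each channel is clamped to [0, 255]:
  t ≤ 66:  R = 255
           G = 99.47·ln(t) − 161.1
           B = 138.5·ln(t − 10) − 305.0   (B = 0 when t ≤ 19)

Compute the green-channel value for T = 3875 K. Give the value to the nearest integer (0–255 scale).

203

t = 3875/100 = 38.75; the t ≤ 66 branch applies.
G = 99.47·ln 38.75 − 161.1 = 99.47·3.6571 − 161.1 = 202.675.
Rounded: 203.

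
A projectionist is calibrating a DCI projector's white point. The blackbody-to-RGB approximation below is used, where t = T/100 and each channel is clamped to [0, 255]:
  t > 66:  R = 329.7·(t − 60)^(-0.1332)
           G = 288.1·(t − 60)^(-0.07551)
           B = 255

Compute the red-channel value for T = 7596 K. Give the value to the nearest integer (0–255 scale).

228

t = 7596/100 = 75.96; the t > 66 branch applies.
R = 329.7·(75.96 − 60)^(-0.1332) = 329.7·15.96^(-0.1332) = 329.7·0.69144 = 227.969.
Rounded: 228.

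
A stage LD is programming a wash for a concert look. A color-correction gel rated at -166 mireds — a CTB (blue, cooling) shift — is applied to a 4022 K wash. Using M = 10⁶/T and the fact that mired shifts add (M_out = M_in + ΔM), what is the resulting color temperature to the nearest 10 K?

12100 K

M_in = 10⁶/4022 = 248.63 mireds.
M_out = 248.63 + (-166) = 82.63 mireds.
T_out = 10⁶/82.63 = 12101.8 K → 12100 K.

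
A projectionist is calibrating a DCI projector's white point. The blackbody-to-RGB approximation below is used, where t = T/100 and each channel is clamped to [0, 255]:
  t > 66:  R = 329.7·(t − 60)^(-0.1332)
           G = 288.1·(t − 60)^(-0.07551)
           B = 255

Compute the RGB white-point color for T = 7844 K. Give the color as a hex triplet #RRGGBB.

#E0E7FF

t = 7844/100 = 78.44; the t > 66 branch applies.
R = 329.7·(78.44 − 60)^(-0.1332) = 329.7·18.44^(-0.1332) = 329.7·0.67827 = 223.625.
G = 288.1·(78.44 − 60)^(-0.07551) = 288.1·18.44^(-0.07551) = 288.1·0.80246 = 231.188.
B = 255 by definition for t > 66.
Rounded: (224, 231, 255).
In hex: #E0E7FF.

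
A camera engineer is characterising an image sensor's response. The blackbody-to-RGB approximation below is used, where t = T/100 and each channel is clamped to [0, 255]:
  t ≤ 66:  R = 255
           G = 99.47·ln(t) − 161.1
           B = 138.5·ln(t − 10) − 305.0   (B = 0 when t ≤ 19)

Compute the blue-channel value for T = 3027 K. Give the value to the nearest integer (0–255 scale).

t = 3027/100 = 30.27; the t ≤ 66 branch applies.
B = 138.5·ln(30.27 − 10) − 305.0 = 138.5·ln 20.27 − 305.0 = 138.5·3.0091 − 305.0 = 111.766.
Rounded: 112.

112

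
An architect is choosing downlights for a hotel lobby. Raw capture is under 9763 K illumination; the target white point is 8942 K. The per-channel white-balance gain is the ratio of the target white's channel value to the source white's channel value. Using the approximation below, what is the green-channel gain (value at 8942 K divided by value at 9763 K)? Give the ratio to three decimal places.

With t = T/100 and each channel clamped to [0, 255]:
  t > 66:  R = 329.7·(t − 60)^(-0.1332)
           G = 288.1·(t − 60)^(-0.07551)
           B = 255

At 9763 K (t = 97.63):
  G = 288.1·(97.63 − 60)^(-0.07551) = 288.1·37.63^(-0.07551) = 288.1·0.76038 = 219.066.
At 8942 K (t = 89.42):
  G = 288.1·(89.42 − 60)^(-0.07551) = 288.1·29.42^(-0.07551) = 288.1·0.77465 = 223.175.
Gain = 223.175 / 219.066 = 1.0188 → 1.019.

1.019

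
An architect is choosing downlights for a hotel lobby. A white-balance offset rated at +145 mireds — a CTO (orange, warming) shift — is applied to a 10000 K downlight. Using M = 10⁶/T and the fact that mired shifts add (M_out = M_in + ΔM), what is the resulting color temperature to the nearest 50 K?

M_in = 10⁶/10000 = 100.00 mireds.
M_out = 100.00 + (+145) = 245.00 mireds.
T_out = 10⁶/245.00 = 4081.6 K → 4100 K.

4100 K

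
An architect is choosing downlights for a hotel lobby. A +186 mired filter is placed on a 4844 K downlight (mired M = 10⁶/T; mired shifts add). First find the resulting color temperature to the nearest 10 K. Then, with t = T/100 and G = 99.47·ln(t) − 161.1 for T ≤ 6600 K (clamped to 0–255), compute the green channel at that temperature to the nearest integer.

M_in = 10⁶/4844 = 206.44; M_out = 206.44 + (+186) = 392.44.
T_out = 10⁶/392.44 = 2548.2 K → 2550 K; t = 25.5.
G = 99.47·ln 25.5 − 161.1 = 99.47·3.2387 − 161.1 = 161.051.
Rounded: 161.

161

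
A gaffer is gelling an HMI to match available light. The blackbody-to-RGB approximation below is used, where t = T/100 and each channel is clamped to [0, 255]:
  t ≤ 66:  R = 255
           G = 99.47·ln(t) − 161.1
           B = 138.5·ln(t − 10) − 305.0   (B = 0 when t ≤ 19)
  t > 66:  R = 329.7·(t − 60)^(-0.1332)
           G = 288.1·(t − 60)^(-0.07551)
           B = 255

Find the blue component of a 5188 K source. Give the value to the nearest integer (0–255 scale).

212

t = 5188/100 = 51.88; the t ≤ 66 branch applies.
B = 138.5·ln(51.88 − 10) − 305.0 = 138.5·ln 41.88 − 305.0 = 138.5·3.7348 − 305.0 = 212.271.
Rounded: 212.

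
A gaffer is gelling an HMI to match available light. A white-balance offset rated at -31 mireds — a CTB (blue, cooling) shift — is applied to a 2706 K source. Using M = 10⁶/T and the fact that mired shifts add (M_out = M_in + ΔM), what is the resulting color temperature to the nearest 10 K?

M_in = 10⁶/2706 = 369.55 mireds.
M_out = 369.55 + (-31) = 338.55 mireds.
T_out = 10⁶/338.55 = 2953.8 K → 2950 K.

2950 K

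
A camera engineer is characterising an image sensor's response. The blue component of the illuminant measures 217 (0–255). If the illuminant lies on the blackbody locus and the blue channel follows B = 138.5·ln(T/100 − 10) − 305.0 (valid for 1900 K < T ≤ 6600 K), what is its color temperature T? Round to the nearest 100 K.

ln(t − 10) = (217 + 305.0) / 138.5 = 3.7690.
t − 10 = e^3.7690 = 43.335, so t = 53.335.
T = 100·t = 5333 K → 5300 K to the nearest 100 K.

5300 K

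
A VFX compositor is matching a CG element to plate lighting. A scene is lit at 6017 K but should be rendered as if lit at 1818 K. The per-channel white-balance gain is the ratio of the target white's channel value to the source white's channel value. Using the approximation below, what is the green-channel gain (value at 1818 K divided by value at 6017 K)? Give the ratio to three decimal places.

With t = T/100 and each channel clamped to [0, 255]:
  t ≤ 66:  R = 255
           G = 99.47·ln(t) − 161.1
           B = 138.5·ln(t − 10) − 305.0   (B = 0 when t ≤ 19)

At 6017 K (t = 60.17):
  G = 99.47·ln 60.17 − 161.1 = 99.47·4.0972 − 161.1 = 246.446.
At 1818 K (t = 18.18):
  G = 99.47·ln 18.18 − 161.1 = 99.47·2.9003 − 161.1 = 127.395.
Gain = 127.395 / 246.446 = 0.5169 → 0.517.

0.517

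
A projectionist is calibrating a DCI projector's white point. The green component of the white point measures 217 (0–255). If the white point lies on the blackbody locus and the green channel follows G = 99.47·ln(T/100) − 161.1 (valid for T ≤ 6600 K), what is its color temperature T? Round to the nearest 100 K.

4500 K

ln t = (217 + 161.1) / 99.47 = 3.8011.
t = e^3.8011 = 44.752.
T = 100·t = 4475 K → 4500 K to the nearest 100 K.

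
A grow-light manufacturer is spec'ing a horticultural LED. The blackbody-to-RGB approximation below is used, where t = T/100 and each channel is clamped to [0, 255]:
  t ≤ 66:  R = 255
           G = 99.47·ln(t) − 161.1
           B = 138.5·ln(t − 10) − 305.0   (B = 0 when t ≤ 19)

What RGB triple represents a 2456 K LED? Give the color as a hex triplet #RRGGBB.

t = 2456/100 = 24.56; the t ≤ 66 branch applies.
R = 255 by definition for t ≤ 66.
G = 99.47·ln 24.56 − 161.1 = 99.47·3.2011 − 161.1 = 157.315.
B = 138.5·ln(24.56 − 10) − 305.0 = 138.5·ln 14.56 − 305.0 = 138.5·2.6783 − 305.0 = 65.942.
Rounded: (255, 157, 66).
In hex: #FF9D42.

#FF9D42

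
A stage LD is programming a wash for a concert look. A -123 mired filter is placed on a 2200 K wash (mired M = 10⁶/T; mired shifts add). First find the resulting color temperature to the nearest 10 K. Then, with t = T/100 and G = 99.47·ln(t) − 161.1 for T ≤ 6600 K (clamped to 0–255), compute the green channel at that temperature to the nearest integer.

178

M_in = 10⁶/2200 = 454.55; M_out = 454.55 + (-123) = 331.55.
T_out = 10⁶/331.55 = 3016.2 K → 3020 K; t = 30.2.
G = 99.47·ln 30.2 − 161.1 = 99.47·3.4078 − 161.1 = 177.878.
Rounded: 178.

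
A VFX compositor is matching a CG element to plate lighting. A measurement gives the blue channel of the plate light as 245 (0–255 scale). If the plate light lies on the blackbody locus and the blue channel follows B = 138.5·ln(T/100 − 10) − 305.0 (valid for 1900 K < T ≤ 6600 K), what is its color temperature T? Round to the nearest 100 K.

6300 K

ln(t − 10) = (245 + 305.0) / 138.5 = 3.9711.
t − 10 = e^3.9711 = 53.044, so t = 63.044.
T = 100·t = 6304 K → 6300 K to the nearest 100 K.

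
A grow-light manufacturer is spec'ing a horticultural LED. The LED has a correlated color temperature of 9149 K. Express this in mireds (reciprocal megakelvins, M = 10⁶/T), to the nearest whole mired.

M = 10⁶ / 9149 = 109.302 → 109 mireds.

109 mireds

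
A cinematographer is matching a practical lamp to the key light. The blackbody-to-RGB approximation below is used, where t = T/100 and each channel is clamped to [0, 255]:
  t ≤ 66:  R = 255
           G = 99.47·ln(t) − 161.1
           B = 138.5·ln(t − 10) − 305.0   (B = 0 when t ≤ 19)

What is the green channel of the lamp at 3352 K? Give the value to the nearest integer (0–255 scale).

t = 3352/100 = 33.52; the t ≤ 66 branch applies.
G = 99.47·ln 33.52 − 161.1 = 99.47·3.5121 − 161.1 = 188.253.
Rounded: 188.

188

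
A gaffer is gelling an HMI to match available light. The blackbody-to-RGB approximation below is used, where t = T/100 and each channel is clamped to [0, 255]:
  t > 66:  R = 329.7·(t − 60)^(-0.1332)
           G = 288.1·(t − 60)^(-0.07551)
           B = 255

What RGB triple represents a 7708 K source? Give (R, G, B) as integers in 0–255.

t = 7708/100 = 77.08; the t > 66 branch applies.
R = 329.7·(77.08 − 60)^(-0.1332) = 329.7·17.08^(-0.1332) = 329.7·0.68522 = 225.918.
G = 288.1·(77.08 − 60)^(-0.07551) = 288.1·17.08^(-0.07551) = 288.1·0.80711 = 232.530.
B = 255 by definition for t > 66.
Rounded: (226, 233, 255).

(226, 233, 255)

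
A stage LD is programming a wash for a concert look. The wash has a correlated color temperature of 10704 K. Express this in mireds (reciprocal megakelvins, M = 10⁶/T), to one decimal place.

M = 10⁶ / 10704 = 93.423 → 93.4 mireds.

93.4 mireds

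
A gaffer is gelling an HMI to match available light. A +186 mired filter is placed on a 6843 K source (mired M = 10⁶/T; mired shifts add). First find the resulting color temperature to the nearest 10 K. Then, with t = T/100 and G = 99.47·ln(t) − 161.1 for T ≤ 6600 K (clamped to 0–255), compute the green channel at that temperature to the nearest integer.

178

M_in = 10⁶/6843 = 146.13; M_out = 146.13 + (+186) = 332.13.
T_out = 10⁶/332.13 = 3010.8 K → 3010 K; t = 30.1.
G = 99.47·ln 30.1 − 161.1 = 99.47·3.4045 − 161.1 = 177.548.
Rounded: 178.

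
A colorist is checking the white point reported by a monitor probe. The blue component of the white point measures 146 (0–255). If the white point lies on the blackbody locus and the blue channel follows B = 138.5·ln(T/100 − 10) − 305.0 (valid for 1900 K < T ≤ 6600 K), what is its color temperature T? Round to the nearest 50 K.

3600 K

ln(t − 10) = (146 + 305.0) / 138.5 = 3.2563.
t − 10 = e^3.2563 = 25.954, so t = 35.954.
T = 100·t = 3595 K → 3600 K to the nearest 50 K.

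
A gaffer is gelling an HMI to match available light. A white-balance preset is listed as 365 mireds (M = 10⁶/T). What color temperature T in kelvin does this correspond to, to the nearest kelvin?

2740 K

T = 10⁶ / 365 = 2739.73 K → 2740 K.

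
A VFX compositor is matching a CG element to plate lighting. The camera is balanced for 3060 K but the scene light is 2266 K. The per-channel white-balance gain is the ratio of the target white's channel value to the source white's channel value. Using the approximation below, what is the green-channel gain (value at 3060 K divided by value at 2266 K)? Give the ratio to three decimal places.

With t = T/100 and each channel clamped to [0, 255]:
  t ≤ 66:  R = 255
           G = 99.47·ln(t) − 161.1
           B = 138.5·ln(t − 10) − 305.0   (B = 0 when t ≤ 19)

1.200

At 2266 K (t = 22.66):
  G = 99.47·ln 22.66 − 161.1 = 99.47·3.1206 − 161.1 = 149.306.
At 3060 K (t = 30.6):
  G = 99.47·ln 30.6 − 161.1 = 99.47·3.4210 − 161.1 = 179.187.
Gain = 179.187 / 149.306 = 1.2001 → 1.200.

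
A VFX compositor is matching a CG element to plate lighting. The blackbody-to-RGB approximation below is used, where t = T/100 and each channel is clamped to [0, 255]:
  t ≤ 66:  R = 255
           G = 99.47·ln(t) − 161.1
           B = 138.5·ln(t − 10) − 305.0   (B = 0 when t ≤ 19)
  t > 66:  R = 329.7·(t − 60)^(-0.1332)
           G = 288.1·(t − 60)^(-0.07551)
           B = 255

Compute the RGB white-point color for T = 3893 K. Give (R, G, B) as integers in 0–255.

(255, 203, 161)

t = 3893/100 = 38.93; the t ≤ 66 branch applies.
R = 255 by definition for t ≤ 66.
G = 99.47·ln 38.93 − 161.1 = 99.47·3.6618 − 161.1 = 203.136.
B = 138.5·ln(38.93 − 10) − 305.0 = 138.5·ln 28.93 − 305.0 = 138.5·3.3649 − 305.0 = 161.036.
Rounded: (255, 203, 161).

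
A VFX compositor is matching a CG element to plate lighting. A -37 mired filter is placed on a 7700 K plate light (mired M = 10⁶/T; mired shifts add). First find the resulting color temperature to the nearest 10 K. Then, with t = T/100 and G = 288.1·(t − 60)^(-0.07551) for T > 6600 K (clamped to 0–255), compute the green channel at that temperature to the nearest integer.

215

M_in = 10⁶/7700 = 129.87; M_out = 129.87 + (-37) = 92.87.
T_out = 10⁶/92.87 = 10767.7 K → 10770 K; t = 107.7.
G = 288.1·(107.7 − 60)^(-0.07551) = 288.1·47.7^(-0.07551) = 288.1·0.74689 = 215.178.
Rounded: 215.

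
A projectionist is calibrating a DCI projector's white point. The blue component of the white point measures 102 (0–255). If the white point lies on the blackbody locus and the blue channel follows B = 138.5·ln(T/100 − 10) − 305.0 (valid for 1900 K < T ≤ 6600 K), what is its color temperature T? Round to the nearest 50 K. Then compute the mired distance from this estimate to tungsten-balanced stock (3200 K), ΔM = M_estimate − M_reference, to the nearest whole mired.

+32 mireds

ln(t − 10) = (102 + 305.0) / 138.5 = 2.9386.
t − 10 = e^2.9386 = 18.890, so t = 28.890.
T = 100·t = 2889 K → 2900 K to the nearest 50 K.
M_estimate = 10⁶/2900 = 344.83; M_reference = 10⁶/3200 = 312.50.
ΔM = 344.83 − 312.50 = 32.33 → +32 mireds.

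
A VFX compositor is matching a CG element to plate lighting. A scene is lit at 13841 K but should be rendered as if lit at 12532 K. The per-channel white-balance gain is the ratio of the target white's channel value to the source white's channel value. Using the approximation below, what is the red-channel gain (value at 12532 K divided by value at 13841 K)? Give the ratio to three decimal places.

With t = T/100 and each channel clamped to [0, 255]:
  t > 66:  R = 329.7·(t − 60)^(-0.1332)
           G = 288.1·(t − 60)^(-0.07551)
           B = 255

At 13841 K (t = 138.41):
  R = 329.7·(138.41 − 60)^(-0.1332) = 329.7·78.41^(-0.1332) = 329.7·0.55933 = 184.412.
At 12532 K (t = 125.32):
  R = 329.7·(125.32 − 60)^(-0.1332) = 329.7·65.32^(-0.1332) = 329.7·0.57311 = 188.953.
Gain = 188.953 / 184.412 = 1.0246 → 1.025.

1.025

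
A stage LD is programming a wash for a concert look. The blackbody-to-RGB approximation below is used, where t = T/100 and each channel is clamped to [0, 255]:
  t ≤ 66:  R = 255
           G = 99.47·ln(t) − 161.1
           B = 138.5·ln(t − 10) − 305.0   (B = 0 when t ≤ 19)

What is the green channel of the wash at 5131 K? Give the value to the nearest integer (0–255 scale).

231

t = 5131/100 = 51.31; the t ≤ 66 branch applies.
G = 99.47·ln 51.31 − 161.1 = 99.47·3.9379 − 161.1 = 230.601.
Rounded: 231.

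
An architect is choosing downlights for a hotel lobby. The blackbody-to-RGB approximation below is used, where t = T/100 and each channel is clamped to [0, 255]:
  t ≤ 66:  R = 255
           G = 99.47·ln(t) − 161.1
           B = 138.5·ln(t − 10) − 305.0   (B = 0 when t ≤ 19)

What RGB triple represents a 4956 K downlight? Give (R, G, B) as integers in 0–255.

(255, 227, 204)

t = 4956/100 = 49.56; the t ≤ 66 branch applies.
R = 255 by definition for t ≤ 66.
G = 99.47·ln 49.56 − 161.1 = 99.47·3.9032 − 161.1 = 227.150.
B = 138.5·ln(49.56 − 10) − 305.0 = 138.5·ln 39.56 − 305.0 = 138.5·3.6778 − 305.0 = 204.378.
Rounded: (255, 227, 204).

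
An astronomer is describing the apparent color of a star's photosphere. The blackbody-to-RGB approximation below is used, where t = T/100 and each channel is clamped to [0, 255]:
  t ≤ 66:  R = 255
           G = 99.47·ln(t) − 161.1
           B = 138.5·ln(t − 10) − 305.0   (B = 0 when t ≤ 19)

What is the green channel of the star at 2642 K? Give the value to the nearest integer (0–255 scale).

165

t = 2642/100 = 26.42; the t ≤ 66 branch applies.
G = 99.47·ln 26.42 − 161.1 = 99.47·3.2741 − 161.1 = 164.577.
Rounded: 165.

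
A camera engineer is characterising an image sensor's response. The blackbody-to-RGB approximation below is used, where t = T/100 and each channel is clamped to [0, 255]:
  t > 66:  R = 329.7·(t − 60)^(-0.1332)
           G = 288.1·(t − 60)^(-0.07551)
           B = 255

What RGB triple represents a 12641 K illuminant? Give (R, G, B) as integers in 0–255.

t = 12641/100 = 126.41; the t > 66 branch applies.
R = 329.7·(126.41 − 60)^(-0.1332) = 329.7·66.41^(-0.1332) = 329.7·0.57185 = 188.537.
G = 288.1·(126.41 − 60)^(-0.07551) = 288.1·66.41^(-0.07551) = 288.1·0.72846 = 209.868.
B = 255 by definition for t > 66.
Rounded: (189, 210, 255).

(189, 210, 255)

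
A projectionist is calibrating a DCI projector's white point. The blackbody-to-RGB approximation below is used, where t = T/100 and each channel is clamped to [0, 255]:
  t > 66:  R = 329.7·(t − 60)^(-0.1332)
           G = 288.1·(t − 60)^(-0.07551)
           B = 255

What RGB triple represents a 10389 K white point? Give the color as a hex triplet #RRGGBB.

t = 10389/100 = 103.89; the t > 66 branch applies.
R = 329.7·(103.89 − 60)^(-0.1332) = 329.7·43.89^(-0.1332) = 329.7·0.60428 = 199.231.
G = 288.1·(103.89 − 60)^(-0.07551) = 288.1·43.89^(-0.07551) = 288.1·0.75160 = 216.535.
B = 255 by definition for t > 66.
Rounded: (199, 217, 255).
In hex: #C7D9FF.

#C7D9FF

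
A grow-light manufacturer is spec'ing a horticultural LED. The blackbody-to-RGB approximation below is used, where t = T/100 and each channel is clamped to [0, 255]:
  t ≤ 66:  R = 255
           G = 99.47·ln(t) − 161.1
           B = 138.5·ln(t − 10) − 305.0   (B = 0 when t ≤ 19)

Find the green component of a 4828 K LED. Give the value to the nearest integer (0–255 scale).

t = 4828/100 = 48.28; the t ≤ 66 branch applies.
G = 99.47·ln 48.28 − 161.1 = 99.47·3.8770 − 161.1 = 224.547.
Rounded: 225.

225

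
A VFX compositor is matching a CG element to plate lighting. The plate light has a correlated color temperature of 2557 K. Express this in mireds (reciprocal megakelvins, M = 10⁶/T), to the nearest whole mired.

M = 10⁶ / 2557 = 391.083 → 391 mireds.

391 mireds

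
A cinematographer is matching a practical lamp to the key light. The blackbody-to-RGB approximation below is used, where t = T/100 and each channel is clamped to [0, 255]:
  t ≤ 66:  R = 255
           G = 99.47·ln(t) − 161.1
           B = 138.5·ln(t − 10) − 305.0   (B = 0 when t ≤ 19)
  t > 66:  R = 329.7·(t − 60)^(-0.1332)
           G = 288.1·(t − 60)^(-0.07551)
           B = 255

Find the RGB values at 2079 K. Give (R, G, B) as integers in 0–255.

(255, 141, 24)

t = 2079/100 = 20.79; the t ≤ 66 branch applies.
R = 255 by definition for t ≤ 66.
G = 99.47·ln 20.79 − 161.1 = 99.47·3.0345 − 161.1 = 140.739.
B = 138.5·ln(20.79 − 10) − 305.0 = 138.5·ln 10.79 − 305.0 = 138.5·2.3786 − 305.0 = 24.439.
Rounded: (255, 141, 24).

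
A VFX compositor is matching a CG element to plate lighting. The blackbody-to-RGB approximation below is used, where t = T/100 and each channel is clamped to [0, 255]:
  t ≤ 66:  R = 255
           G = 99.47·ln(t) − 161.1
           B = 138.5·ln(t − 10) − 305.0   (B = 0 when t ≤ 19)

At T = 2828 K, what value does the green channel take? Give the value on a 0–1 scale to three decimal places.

t = 2828/100 = 28.28; the t ≤ 66 branch applies.
G = 99.47·ln 28.28 − 161.1 = 99.47·3.3422 − 161.1 = 171.344.
On a 0–1 scale: 171.344/255 = 0.6719 → 0.672.

0.672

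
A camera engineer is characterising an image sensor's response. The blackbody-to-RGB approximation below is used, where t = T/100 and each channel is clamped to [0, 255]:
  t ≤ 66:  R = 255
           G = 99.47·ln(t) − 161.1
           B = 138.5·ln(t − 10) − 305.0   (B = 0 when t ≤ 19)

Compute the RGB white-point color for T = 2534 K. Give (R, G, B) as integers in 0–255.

(255, 160, 73)

t = 2534/100 = 25.34; the t ≤ 66 branch applies.
R = 255 by definition for t ≤ 66.
G = 99.47·ln 25.34 − 161.1 = 99.47·3.2324 − 161.1 = 160.425.
B = 138.5·ln(25.34 − 10) − 305.0 = 138.5·ln 15.34 − 305.0 = 138.5·2.7305 − 305.0 = 73.169.
Rounded: (255, 160, 73).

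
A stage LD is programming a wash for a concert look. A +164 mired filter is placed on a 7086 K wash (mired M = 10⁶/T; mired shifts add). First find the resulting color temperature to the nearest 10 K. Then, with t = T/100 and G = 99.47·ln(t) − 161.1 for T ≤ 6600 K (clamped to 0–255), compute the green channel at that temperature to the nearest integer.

186

M_in = 10⁶/7086 = 141.12; M_out = 141.12 + (+164) = 305.12.
T_out = 10⁶/305.12 = 3277.4 K → 3280 K; t = 32.8.
G = 99.47·ln 32.8 − 161.1 = 99.47·3.4904 − 161.1 = 186.093.
Rounded: 186.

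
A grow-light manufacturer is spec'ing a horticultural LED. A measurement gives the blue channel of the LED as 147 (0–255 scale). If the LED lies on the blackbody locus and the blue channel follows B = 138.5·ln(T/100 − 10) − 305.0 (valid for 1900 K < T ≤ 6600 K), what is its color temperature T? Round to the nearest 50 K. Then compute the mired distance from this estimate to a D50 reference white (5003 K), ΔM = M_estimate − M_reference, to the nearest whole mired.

+78 mireds

ln(t − 10) = (147 + 305.0) / 138.5 = 3.2635.
t − 10 = e^3.2635 = 26.142, so t = 36.142.
T = 100·t = 3614 K → 3600 K to the nearest 50 K.
M_estimate = 10⁶/3600 = 277.78; M_reference = 10⁶/5003 = 199.88.
ΔM = 277.78 − 199.88 = 77.90 → +78 mireds.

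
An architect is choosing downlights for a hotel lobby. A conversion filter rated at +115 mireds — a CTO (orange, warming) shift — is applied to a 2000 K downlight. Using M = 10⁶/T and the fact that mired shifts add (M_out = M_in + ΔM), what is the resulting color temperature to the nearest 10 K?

1630 K

M_in = 10⁶/2000 = 500.00 mireds.
M_out = 500.00 + (+115) = 615.00 mireds.
T_out = 10⁶/615.00 = 1626.0 K → 1630 K.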